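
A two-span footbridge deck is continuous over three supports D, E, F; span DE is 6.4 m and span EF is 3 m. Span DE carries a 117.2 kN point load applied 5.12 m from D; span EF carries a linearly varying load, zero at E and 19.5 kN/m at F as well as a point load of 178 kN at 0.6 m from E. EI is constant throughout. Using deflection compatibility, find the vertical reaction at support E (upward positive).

R_E = 295.5 kN

Insert a hinge at E; M_E is the redundant, and each span becomes simply supported.
Discontinuity in slope at E on the released structure — sum the simple-span end rotations:
  span DE: point load 117.2 at a = 5.12: Pab(L + a)/(6LEI) = 230.4/EI
  span EF: triangular load, peak 19.5: 7w₀L³/(360EI) = 10.24/EI
  span EF: point load 178 at a = 0.6: Pab(L + b)/(6LEI) = 76.9/EI
  relative rotation θ_0 = (230.4 + 87.13)/EI = 317.6/EI
A unit hogging moment at E produces rotation L₁/(3EI) + L₂/(3EI) = 3.133/EI.
Compatibility: M_E·(L₁+L₂)/(3EI) = θ_0, giving M_E = 101.3 kN·m (hogging).
Span DE, ΣM about D with M_E applied at E: R_E^{DE}·6.4 = 600.1 + 101.3, so R_E^{DE} = 109.6 kN and R_D = 117.2 − 109.6 = 7.604 kN.
Span EF, ΣM about F: R_E^{EF}·3 = 456.4 + 101.3, so R_E^{EF} = 185.9 kN and R_F = 207.2 − 185.9 = 21.32 kN.
R_E = 109.6 + 185.9 = 295.5 kN.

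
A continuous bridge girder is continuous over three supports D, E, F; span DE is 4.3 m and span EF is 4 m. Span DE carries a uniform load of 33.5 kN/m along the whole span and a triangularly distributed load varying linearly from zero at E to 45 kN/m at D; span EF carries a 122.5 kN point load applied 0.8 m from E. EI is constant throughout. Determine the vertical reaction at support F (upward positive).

R_F = -0.3157 kN

Take M_E as the redundant. Released structure: two simple spans DE and EF with a hinge at E.
Discontinuity in slope at E on the released structure — sum the simple-span end rotations:
  span DE: UDL 33.5: wL³/(24EI) = 111/EI
  span DE: triangular load, peak 45: 7w₀L³/(360EI) = 69.57/EI
  span EF: point load 122.5 at a = 0.8: Pab(L + b)/(6LEI) = 94.08/EI
  relative rotation θ_0 = (180.5 + 94.08)/EI = 274.6/EI
A unit hogging moment at E produces rotation L₁/(3EI) + L₂/(3EI) = 2.767/EI.
Slope continuity at E: θ_0 = M_E·2.767/EI, so M_E = 274.6/2.767 = 99.26 kN·m (hogging).
Span EF, ΣM about F: R_E^{EF}·4 = 392 + 99.26, so R_E^{EF} = 122.8 kN and R_F = 122.5 − 122.8 = -0.3157 kN.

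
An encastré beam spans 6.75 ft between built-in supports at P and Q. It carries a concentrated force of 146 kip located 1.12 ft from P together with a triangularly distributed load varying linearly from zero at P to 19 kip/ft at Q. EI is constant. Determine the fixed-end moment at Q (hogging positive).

M_Q = 65.91 kip·ft

Take the two fixed-end moments M_P, M_Q as redundants; the released structure is the simple span PQ.
Simple-span end rotations at P and Q under the given loads:
  at P: point load 146 at a = 1.12: Pab(L + b)/(6LEI) = 281.4/EI
  at Q: point load 146 at a = 1.12: Pab(L + a)/(6LEI) = 178.9/EI
  at P: triangular load, peak 19: 7w₀L³/(360EI) = 113.6/EI
  at Q: triangular load, peak 19: w₀L³/(45EI) = 129.9/EI
  θ_P0 = 395/EI,  θ_Q0 = 308.7/EI
Flexibility coefficients: a unit moment at one end gives L/(3EI) there and L/(6EI) at the far end, so f₁₁ = f₂₂ = 2.25/EI and f₁₂ = f₂₁ = 1.125/EI.
Compatibility — zero rotation at each built-in end:
  2.25 M_P + 1.125 M_Q = 395
  1.125 M_P + 2.25 M_Q = 308.7
Solving the pair gives M_P = 142.6 kip·ft and M_Q = 65.91 kip·ft (hogging).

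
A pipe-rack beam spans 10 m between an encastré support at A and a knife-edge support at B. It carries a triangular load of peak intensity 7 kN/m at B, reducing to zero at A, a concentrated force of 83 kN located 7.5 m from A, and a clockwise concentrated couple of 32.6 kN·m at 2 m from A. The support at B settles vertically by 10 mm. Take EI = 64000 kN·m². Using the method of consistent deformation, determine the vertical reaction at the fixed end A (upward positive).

Take the reaction at B as the redundant and release it; the primary structure is a cantilever fixed at A.
Downward deflection at the released point B due to the loads:
  triangular load, peak 7 at the free end: 11w₀L⁴/(120EI) = 6417/EI
  point load 83 at a = 7.5: Pa²(3L − a)/(6EI) = 17508/EI
  clockwise couple 32.6 at a = 2: M₀a(2L − a)/(2EI) = 586.8/EI
  δ_0 = 24511/EI
Flexibility coefficient — unit upward force at B: δ_{BB} = L³/(3EI) = 333.3/EI.
With EI = 64000 kN·m²: δ_0 = 0.38299 m and δ_{BB} = 0.005208 m/kN.
Compatibility — the beam at B must follow the support down by 0.01 m: δ_0 − R_B·δ_{BB} = 0.01, so R_B = (0.38299 − 0.01)/0.005208 = 71.61 kN.
Vertical equilibrium: R_A = ΣP − R_B = 118 − 71.61 = 46.39 kN.

R_A = 46.39 kN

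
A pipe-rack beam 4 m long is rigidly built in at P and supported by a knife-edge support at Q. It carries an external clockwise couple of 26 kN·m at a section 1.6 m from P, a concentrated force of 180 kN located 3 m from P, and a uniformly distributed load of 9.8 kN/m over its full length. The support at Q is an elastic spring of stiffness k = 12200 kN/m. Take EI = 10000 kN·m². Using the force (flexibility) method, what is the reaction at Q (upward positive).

Choose R_Q as the redundant. The primary structure is the cantilever fixed at P.
Free-end deflection of the primary structure under the applied loading (downward +):
  clockwise couple 26 at a = 1.6: M₀a(2L − a)/(2EI) = 133.1/EI
  point load 180 at a = 3: Pa²(3L − a)/(6EI) = 2430/EI
  UDL 9.8: wL⁴/(8EI) = 313.6/EI
  δ_0 = 2877/EI
Tip deflection under a unit load at Q: L³/(3EI) = 21.33/EI.
With EI = 10000 kN·m²: δ_0 = 0.28767 m and δ_{QQ} = 0.002133 m/kN.
Compatibility — the spring shortens by R_Q/k under the reaction it provides: δ_0 − R_Q·δ_{QQ} = R_Q/k. With 1/k = 0.000082 m/kN, R_Q = δ_0 / (δ_{QQ} + 1/k) = 0.28767 / (0.002133 + 0.000082) = 129.9 kN.

R_Q = 129.9 kN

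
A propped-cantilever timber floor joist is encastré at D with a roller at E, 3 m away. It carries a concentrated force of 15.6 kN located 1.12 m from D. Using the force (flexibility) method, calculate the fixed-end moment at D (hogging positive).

M_D = 8.905 kN·m

Choose R_E as the redundant. The primary structure is the cantilever fixed at D.
Primary-structure tip deflection at E by superposition:
  point load 15.6 at a = 1.12: Pa²(3L − a)/(6EI) = 25.7/EI
Tip deflection under a unit load at E: L³/(3EI) = 9/EI.
Compatibility at E: δ_0 − R_E·δ_{EE} = 0, so R_E = 25.7/9 = 2.856 kN.
Moment equilibrium about D: M_D = Σ(load moments about D) − R_E·L = 17.47 − 2.856×3 = 8.905 kN·m.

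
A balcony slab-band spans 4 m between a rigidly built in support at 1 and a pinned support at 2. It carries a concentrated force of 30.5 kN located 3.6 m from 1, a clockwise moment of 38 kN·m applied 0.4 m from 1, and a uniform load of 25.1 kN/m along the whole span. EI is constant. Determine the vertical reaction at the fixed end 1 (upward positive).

Take the reaction at 2 as the redundant and release it; the primary structure is a cantilever fixed at 1.
Downward deflection at the released point 2 due to the loads:
  point load 30.5 at a = 3.6: Pa²(3L − a)/(6EI) = 553.4/EI
  clockwise couple 38 at a = 0.4: M₀a(2L − a)/(2EI) = 57.76/EI
  UDL 25.1: wL⁴/(8EI) = 803.2/EI
  δ_0 = 1414/EI
Flexibility coefficient — unit upward force at 2: δ_{22} = L³/(3EI) = 21.33/EI.
Compatibility at 2: δ_0 − R_2·δ_{22} = 0, so R_2 = 1414/21.33 = 66.3 kN.
Vertical equilibrium: R_1 = ΣP − R_2 = 130.9 − 66.3 = 64.6 kN.

R_1 = 64.6 kN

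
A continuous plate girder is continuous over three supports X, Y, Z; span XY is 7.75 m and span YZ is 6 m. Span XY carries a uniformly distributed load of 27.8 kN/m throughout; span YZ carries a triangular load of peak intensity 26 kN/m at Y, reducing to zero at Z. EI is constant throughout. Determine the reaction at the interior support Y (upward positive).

Take M_Y as the redundant. Released structure: two simple spans XY and YZ with a hinge at Y.
End slopes at the hinge Y, treating each span as simply supported:
  span XY: UDL 27.8: wL³/(24EI) = 539.2/EI
  span YZ: triangular load, peak 26: w₀L³/(45EI) = 124.8/EI
  relative rotation θ_0 = (539.2 + 124.8)/EI = 664/EI
A unit hogging moment at Y produces rotation L₁/(3EI) + L₂/(3EI) = 4.583/EI.
Slope continuity at Y: θ_0 = M_Y·4.583/EI, so M_Y = 664/4.583 = 144.9 kN·m (hogging).
Span XY, ΣM about X with M_Y applied at Y: R_Y^{XY}·7.75 = 834.9 + 144.9, so R_Y^{XY} = 126.4 kN and R_X = 215.4 − 126.4 = 89.03 kN.
Span YZ, ΣM about Z: R_Y^{YZ}·6 = 312 + 144.9, so R_Y^{YZ} = 76.14 kN and R_Z = 78 − 76.14 = 1.855 kN.
R_Y = 126.4 + 76.14 = 202.6 kN.

R_Y = 202.6 kN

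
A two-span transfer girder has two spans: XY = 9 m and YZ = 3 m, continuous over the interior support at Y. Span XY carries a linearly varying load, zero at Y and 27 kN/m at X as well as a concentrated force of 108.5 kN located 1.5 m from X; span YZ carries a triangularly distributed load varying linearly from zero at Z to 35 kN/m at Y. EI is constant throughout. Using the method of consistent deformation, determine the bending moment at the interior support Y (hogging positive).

Release continuity at Y by inserting a hinge; the redundant is the internal moment M_Y. The primary structure is two simply-supported spans XY and YZ.
Rotations at Y on the released spans (each span's end-slope, ×1/EI):
  span XY: triangular load, peak 27: 7w₀L³/(360EI) = 382.7/EI
  span XY: point load 108.5 at a = 1.5: Pab(L + a)/(6LEI) = 237.3/EI
  span YZ: triangular load, peak 35: w₀L³/(45EI) = 21/EI
  relative rotation θ_0 = (620.1 + 21)/EI = 641.1/EI
A unit hogging moment at Y produces rotation L₁/(3EI) + L₂/(3EI) = 4/EI.
Slope continuity at Y: θ_0 = M_Y·4/EI, so M_Y = 641.1/4 = 160.3 kN·m (hogging).

M_Y = 160.3 kN·m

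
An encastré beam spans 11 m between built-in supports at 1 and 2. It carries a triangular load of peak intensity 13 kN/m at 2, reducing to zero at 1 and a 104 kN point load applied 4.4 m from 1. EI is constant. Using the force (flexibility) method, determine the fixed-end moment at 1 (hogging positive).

Take the two fixed-end moments M_1, M_2 as redundants; the released structure is the simple span 12.
Simple-span end rotations at 1 and 2 under the given loads:
  at 1: triangular load, peak 13: 7w₀L³/(360EI) = 336.4/EI
  at 2: triangular load, peak 13: w₀L³/(45EI) = 384.5/EI
  at 1: point load 104 at a = 4.4: Pab(L + b)/(6LEI) = 805.4/EI
  at 2: point load 104 at a = 4.4: Pab(L + a)/(6LEI) = 704.7/EI
  θ_10 = 1142/EI,  θ_20 = 1089/EI
Flexibility coefficients: a unit moment at one end gives L/(3EI) there and L/(6EI) at the far end, so f₁₁ = f₂₂ = 3.667/EI and f₁₂ = f₂₁ = 1.833/EI.
Compatibility — zero rotation at each built-in end:
  3.667 M_1 + 1.833 M_2 = 1142
  1.833 M_1 + 3.667 M_2 = 1089
Solving the pair gives M_1 = 217.2 kN·m and M_2 = 188.5 kN·m (hogging).

M_1 = 217.2 kN·m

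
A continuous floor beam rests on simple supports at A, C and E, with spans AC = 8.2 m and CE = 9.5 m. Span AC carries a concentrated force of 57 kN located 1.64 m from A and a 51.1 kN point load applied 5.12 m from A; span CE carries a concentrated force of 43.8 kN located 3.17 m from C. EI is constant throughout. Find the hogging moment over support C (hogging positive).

M_C = 99.13 kN·m

Release continuity at C by inserting a hinge; the redundant is the internal moment M_C. The primary structure is two simply-supported spans AC and CE.
Discontinuity in slope at C on the released structure — sum the simple-span end rotations:
  span AC: point load 57 at a = 1.64: Pab(L + a)/(6LEI) = 122.6/EI
  span AC: point load 51.1 at a = 5.12: Pab(L + a)/(6LEI) = 218.2/EI
  span CE: point load 43.8 at a = 3.17: Pab(L + b)/(6LEI) = 244.1/EI
  relative rotation θ_0 = (340.8 + 244.1)/EI = 584.9/EI
A unit hogging moment at C produces rotation L₁/(3EI) + L₂/(3EI) = 5.9/EI.
Compatibility: M_C·(L₁+L₂)/(3EI) = θ_0, giving M_C = 99.13 kN·m (hogging).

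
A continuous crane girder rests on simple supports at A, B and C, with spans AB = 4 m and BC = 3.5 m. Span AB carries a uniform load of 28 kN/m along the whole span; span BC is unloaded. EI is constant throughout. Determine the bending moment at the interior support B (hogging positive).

M_B = 29.87 kN·m

Insert a hinge at B; M_B is the redundant, and each span becomes simply supported.
Rotations at B on the released spans (each span's end-slope, ×1/EI):
  span AB: UDL 28: wL³/(24EI) = 74.67/EI
  relative rotation θ_0 = (74.67 + 0)/EI = 74.67/EI
A unit hogging moment at B produces rotation L₁/(3EI) + L₂/(3EI) = 2.5/EI.
Compatibility: M_B·(L₁+L₂)/(3EI) = θ_0, giving M_B = 29.87 kN·m (hogging).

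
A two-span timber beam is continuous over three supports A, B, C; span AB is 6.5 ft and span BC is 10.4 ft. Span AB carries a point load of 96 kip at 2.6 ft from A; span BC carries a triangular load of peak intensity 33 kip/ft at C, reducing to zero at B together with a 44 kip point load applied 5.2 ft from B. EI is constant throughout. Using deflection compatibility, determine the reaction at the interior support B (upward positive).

R_B = 172.9 kip

Release continuity at B by inserting a hinge; the redundant is the internal moment M_B. The primary structure is two simply-supported spans AB and BC.
Rotations at B on the released spans (each span's end-slope, ×1/EI):
  span AB: point load 96 at a = 2.6: Pab(L + a)/(6LEI) = 227.1/EI
  span BC: triangular load, peak 33: 7w₀L³/(360EI) = 721.8/EI
  span BC: point load 44 at a = 5.2: Pab(L + b)/(6LEI) = 297.4/EI
  relative rotation θ_0 = (227.1 + 1019)/EI = 1246/EI
A unit hogging moment at B produces rotation L₁/(3EI) + L₂/(3EI) = 5.633/EI.
Slope continuity at B: θ_0 = M_B·5.633/EI, so M_B = 1246/5.633 = 221.2 kip·ft (hogging).
Span AB, ΣM about A with M_B applied at B: R_B^{AB}·6.5 = 249.6 + 221.2, so R_B^{AB} = 72.44 kip and R_A = 96 − 72.44 = 23.56 kip.
Span BC, ΣM about C: R_B^{BC}·10.4 = 823.7 + 221.2, so R_B^{BC} = 100.5 kip and R_C = 215.6 − 100.5 = 115.1 kip.
R_B = 72.44 + 100.5 = 172.9 kip.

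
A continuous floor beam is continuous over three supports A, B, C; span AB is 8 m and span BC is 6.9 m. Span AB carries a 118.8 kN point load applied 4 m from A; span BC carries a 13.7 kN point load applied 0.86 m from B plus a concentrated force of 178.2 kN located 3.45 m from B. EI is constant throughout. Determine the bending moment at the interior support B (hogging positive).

M_B = 206.9 kN·m

Insert a hinge at B; M_B is the redundant, and each span becomes simply supported.
Discontinuity in slope at B on the released structure — sum the simple-span end rotations:
  span AB: point load 118.8 at a = 4: Pab(L + a)/(6LEI) = 475.2/EI
  span BC: point load 13.7 at a = 0.86: Pab(L + b)/(6LEI) = 22.24/EI
  span BC: point load 178.2 at a = 3.45: Pab(L + b)/(6LEI) = 530.3/EI
  relative rotation θ_0 = (475.2 + 552.5)/EI = 1028/EI
A unit hogging moment at B produces rotation L₁/(3EI) + L₂/(3EI) = 4.967/EI.
Slope continuity at B: θ_0 = M_B·4.967/EI, so M_B = 1028/4.967 = 206.9 kN·m (hogging).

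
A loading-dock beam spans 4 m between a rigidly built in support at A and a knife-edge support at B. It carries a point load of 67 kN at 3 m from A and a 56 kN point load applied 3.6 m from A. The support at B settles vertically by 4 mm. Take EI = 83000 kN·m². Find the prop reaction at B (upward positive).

R_B = 74.46 kN

Choose R_B as the redundant. The primary structure is the cantilever fixed at A.
Deflection at B on the released cantilever, summing each load's contribution:
  point load 67 at a = 3: Pa²(3L − a)/(6EI) = 904.5/EI
  point load 56 at a = 3.6: Pa²(3L − a)/(6EI) = 1016/EI
  δ_0 = 1921/EI
Tip deflection under a unit load at B: L³/(3EI) = 21.33/EI.
With EI = 83000 kN·m²: δ_0 = 0.023139 m and δ_{BB} = 0.000257 m/kN.
Compatibility — the beam at B must follow the support down by 0.004 m: δ_0 − R_B·δ_{BB} = 0.004, so R_B = (0.023139 − 0.004)/0.000257 = 74.46 kN.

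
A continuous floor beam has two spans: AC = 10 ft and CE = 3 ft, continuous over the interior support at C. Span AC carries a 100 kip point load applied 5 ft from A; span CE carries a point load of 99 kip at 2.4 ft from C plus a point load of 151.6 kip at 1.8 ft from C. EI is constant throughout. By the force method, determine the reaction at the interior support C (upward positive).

R_C = 203.4 kip

Release continuity at C by inserting a hinge; the redundant is the internal moment M_C. The primary structure is two simply-supported spans AC and CE.
End slopes at the hinge C, treating each span as simply supported:
  span AC: point load 100 at a = 5: Pab(L + a)/(6LEI) = 625/EI
  span CE: point load 99 at a = 2.4: Pab(L + b)/(6LEI) = 28.51/EI
  span CE: point load 151.6 at a = 1.8: Pab(L + b)/(6LEI) = 76.41/EI
  relative rotation θ_0 = (625 + 104.9)/EI = 729.9/EI
A unit hogging moment at C produces rotation L₁/(3EI) + L₂/(3EI) = 4.333/EI.
Slope continuity at C: θ_0 = M_C·4.333/EI, so M_C = 729.9/4.333 = 168.4 kip·ft (hogging).
Span AC, ΣM about A with M_C applied at C: R_C^{AC}·10 = 500 + 168.4, so R_C^{AC} = 66.84 kip and R_A = 100 − 66.84 = 33.16 kip.
Span CE, ΣM about E: R_C^{CE}·3 = 241.3 + 168.4, so R_C^{CE} = 136.6 kip and R_E = 250.6 − 136.6 = 114 kip.
R_C = 66.84 + 136.6 = 203.4 kip.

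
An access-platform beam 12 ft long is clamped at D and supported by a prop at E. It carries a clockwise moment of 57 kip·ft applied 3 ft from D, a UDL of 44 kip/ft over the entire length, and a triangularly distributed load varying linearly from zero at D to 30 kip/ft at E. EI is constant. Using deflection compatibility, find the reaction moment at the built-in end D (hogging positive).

Take the reaction at E as the redundant and release it; the primary structure is a cantilever fixed at D.
Free-end deflection of the primary structure under the applied loading (downward +):
  clockwise couple 57 at a = 3: M₀a(2L − a)/(2EI) = 1796/EI
  UDL 44: wL⁴/(8EI) = 114048/EI
  triangular load, peak 30 at the free end: 11w₀L⁴/(120EI) = 57024/EI
  δ_0 = 172868/EI
Tip deflection under a unit load at E: L³/(3EI) = 576/EI.
Compatibility at E: δ_0 − R_E·δ_{EE} = 0, so R_E = 172868/576 = 300.1 kip.
Moment equilibrium about D: M_D = Σ(load moments about D) − R_E·L = 4665 − 300.1×12 = 1064 kip·ft.

M_D = 1064 kip·ft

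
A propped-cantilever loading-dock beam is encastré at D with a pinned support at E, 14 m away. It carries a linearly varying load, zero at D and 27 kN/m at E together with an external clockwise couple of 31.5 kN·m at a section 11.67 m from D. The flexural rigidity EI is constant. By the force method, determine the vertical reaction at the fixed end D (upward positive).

Release the roller at E. Primary structure: cantilever fixed at D.
Primary-structure tip deflection at E by superposition:
  triangular load, peak 27 at the free end: 11w₀L⁴/(120EI) = 95080/EI
  clockwise couple 31.5 at a = 11.67: M₀a(2L − a)/(2EI) = 3001/EI
  δ_0 = 98081/EI
Tip deflection under a unit load at E: L³/(3EI) = 914.7/EI.
Compatibility at E: δ_0 − R_E·δ_{EE} = 0, so R_E = 98081/914.7 = 107.2 kN.
Vertical equilibrium: R_D = ΣP − R_E = 189 − 107.2 = 81.77 kN.

R_D = 81.77 kN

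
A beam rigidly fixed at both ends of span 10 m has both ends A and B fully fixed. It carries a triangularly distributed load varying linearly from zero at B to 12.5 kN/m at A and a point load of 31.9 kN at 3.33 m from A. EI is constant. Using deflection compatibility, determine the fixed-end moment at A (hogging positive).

Take the two fixed-end moments M_A, M_B as redundants; the released structure is the simple span AB.
On the primary (simply-supported) span, the end slopes from the loading are:
  at A: triangular load, peak 12.5: w₀L³/(45EI) = 277.8/EI
  at B: triangular load, peak 12.5: 7w₀L³/(360EI) = 243.1/EI
  at A: point load 31.9 at a = 3.33: Pab(L + b)/(6LEI) = 196.9/EI
  at B: point load 31.9 at a = 3.33: Pab(L + a)/(6LEI) = 157.4/EI
  θ_A0 = 474.6/EI,  θ_B0 = 400.5/EI
Flexibility coefficients: a unit moment at one end gives L/(3EI) there and L/(6EI) at the far end, so f₁₁ = f₂₂ = 3.333/EI and f₁₂ = f₂₁ = 1.667/EI.
Compatibility — zero rotation at each built-in end:
  3.333 M_A + 1.667 M_B = 474.6
  1.667 M_A + 3.333 M_B = 400.5
Solving the pair gives M_A = 109.8 kN·m and M_B = 65.26 kN·m (hogging).

M_A = 109.8 kN·m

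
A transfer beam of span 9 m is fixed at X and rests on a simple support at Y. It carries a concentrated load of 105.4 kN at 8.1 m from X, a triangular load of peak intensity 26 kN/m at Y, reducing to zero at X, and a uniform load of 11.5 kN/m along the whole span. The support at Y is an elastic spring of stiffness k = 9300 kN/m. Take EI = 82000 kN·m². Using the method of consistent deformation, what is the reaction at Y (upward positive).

Take the reaction at Y as the redundant and release it; the primary structure is a cantilever fixed at X.
Free-end deflection of the primary structure under the applied loading (downward +):
  point load 105.4 at a = 8.1: Pa²(3L − a)/(6EI) = 21783/EI
  triangular load, peak 26 at the free end: 11w₀L⁴/(120EI) = 15637/EI
  UDL 11.5: wL⁴/(8EI) = 9431/EI
  δ_0 = 46852/EI
Flexibility coefficient — unit upward force at Y: δ_{YY} = L³/(3EI) = 243/EI.
With EI = 82000 kN·m²: δ_0 = 0.57136 m and δ_{YY} = 0.002963 m/kN.
Compatibility — the spring shortens by R_Y/k under the reaction it provides: δ_0 − R_Y·δ_{YY} = R_Y/k. With 1/k = 0.000108 m/kN, R_Y = δ_0 / (δ_{YY} + 1/k) = 0.57136 / (0.002963 + 0.000108) = 186.1 kN.

R_Y = 186.1 kN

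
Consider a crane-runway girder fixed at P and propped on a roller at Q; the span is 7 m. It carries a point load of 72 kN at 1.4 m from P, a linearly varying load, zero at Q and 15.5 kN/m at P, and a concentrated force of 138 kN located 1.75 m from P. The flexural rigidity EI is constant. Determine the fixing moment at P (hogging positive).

M_P = 281.7 kN·m

Release the roller at Q. Primary structure: cantilever fixed at P.
Primary-structure tip deflection at Q by superposition:
  point load 72 at a = 1.4: Pa²(3L − a)/(6EI) = 461/EI
  triangular load, peak 15.5 at the fixed end: w₀L⁴/(30EI) = 1241/EI
  point load 138 at a = 1.75: Pa²(3L − a)/(6EI) = 1356/EI
  δ_0 = 3057/EI
Tip deflection under a unit load at Q: L³/(3EI) = 114.3/EI.
Compatibility at Q: δ_0 − R_Q·δ_{QQ} = 0, so R_Q = 3057/114.3 = 26.74 kN.
Moment equilibrium about P: M_P = Σ(load moments about P) − R_Q·L = 468.9 − 26.74×7 = 281.7 kN·m.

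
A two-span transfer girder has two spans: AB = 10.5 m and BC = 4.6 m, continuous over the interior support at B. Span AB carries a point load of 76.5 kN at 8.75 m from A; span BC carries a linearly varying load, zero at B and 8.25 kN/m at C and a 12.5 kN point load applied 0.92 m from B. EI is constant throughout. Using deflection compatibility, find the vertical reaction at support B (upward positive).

Insert a hinge at B; M_B is the redundant, and each span becomes simply supported.
End slopes at the hinge B, treating each span as simply supported:
  span AB: point load 76.5 at a = 8.75: Pab(L + a)/(6LEI) = 357.9/EI
  span BC: triangular load, peak 8.25: 7w₀L³/(360EI) = 15.61/EI
  span BC: point load 12.5 at a = 0.92: Pab(L + b)/(6LEI) = 12.7/EI
  relative rotation θ_0 = (357.9 + 28.31)/EI = 386.2/EI
A unit hogging moment at B produces rotation L₁/(3EI) + L₂/(3EI) = 5.033/EI.
Compatibility: M_B·(L₁+L₂)/(3EI) = θ_0, giving M_B = 76.74 kN·m (hogging).
Span AB, ΣM about A with M_B applied at B: R_B^{AB}·10.5 = 669.4 + 76.74, so R_B^{AB} = 71.06 kN and R_A = 76.5 − 71.06 = 5.442 kN.
Span BC, ΣM about C: R_B^{BC}·4.6 = 75.09 + 76.74, so R_B^{BC} = 33.01 kN and R_C = 31.48 − 33.01 = -1.532 kN.
R_B = 71.06 + 33.01 = 104.1 kN.

R_B = 104.1 kN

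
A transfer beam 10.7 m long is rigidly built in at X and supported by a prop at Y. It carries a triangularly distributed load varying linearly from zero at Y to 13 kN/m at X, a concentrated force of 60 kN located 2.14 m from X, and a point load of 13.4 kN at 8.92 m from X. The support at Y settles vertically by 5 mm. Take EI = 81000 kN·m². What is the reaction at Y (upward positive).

R_Y = 26.37 kN

Release the roller at Y. Primary structure: cantilever fixed at X.
Primary-structure tip deflection at Y by superposition:
  triangular load, peak 13 at the fixed end: w₀L⁴/(30EI) = 5680/EI
  point load 60 at a = 2.14: Pa²(3L − a)/(6EI) = 1372/EI
  point load 13.4 at a = 8.92: Pa²(3L − a)/(6EI) = 4119/EI
  δ_0 = 11171/EI
Flexibility coefficient — unit upward force at Y: δ_{YY} = L³/(3EI) = 408.3/EI.
With EI = 81000 kN·m²: δ_0 = 0.13792 m and δ_{YY} = 0.005041 m/kN.
Compatibility — the beam at Y must follow the support down by 0.005 m: δ_0 − R_Y·δ_{YY} = 0.005, so R_Y = (0.13792 − 0.005)/0.005041 = 26.37 kN.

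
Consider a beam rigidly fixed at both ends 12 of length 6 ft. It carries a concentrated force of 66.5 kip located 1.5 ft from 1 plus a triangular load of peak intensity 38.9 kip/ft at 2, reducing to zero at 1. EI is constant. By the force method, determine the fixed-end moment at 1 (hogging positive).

M_1 = 102.8 kip·ft

Release both end moments; the primary structure is a simply-supported span 12 with redundants M_1 and M_2.
End rotations of the released simple span under the applied load (×1/EI):
  at 1: point load 66.5 at a = 1.5: Pab(L + b)/(6LEI) = 130.9/EI
  at 2: point load 66.5 at a = 1.5: Pab(L + a)/(6LEI) = 93.52/EI
  at 1: triangular load, peak 38.9: 7w₀L³/(360EI) = 163.4/EI
  at 2: triangular load, peak 38.9: w₀L³/(45EI) = 186.7/EI
  θ_10 = 294.3/EI,  θ_20 = 280.2/EI
Flexibility coefficients: a unit moment at one end gives L/(3EI) there and L/(6EI) at the far end, so f₁₁ = f₂₂ = 2/EI and f₁₂ = f₂₁ = 1/EI.
Compatibility — zero rotation at each built-in end:
  2 M_1 + 1 M_2 = 294.3
  1 M_1 + 2 M_2 = 280.2
Solving the pair gives M_1 = 102.8 kip·ft and M_2 = 88.72 kip·ft (hogging).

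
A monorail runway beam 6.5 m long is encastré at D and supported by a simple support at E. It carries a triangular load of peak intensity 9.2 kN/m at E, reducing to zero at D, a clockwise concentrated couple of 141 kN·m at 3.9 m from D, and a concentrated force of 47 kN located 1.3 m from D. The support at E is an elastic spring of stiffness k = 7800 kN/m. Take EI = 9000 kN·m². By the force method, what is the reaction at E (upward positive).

R_E = 45.83 kN

Release the roller at E. Primary structure: cantilever fixed at D.
Free-end deflection of the primary structure under the applied loading (downward +):
  triangular load, peak 9.2 at the free end: 11w₀L⁴/(120EI) = 1505/EI
  clockwise couple 141 at a = 3.9: M₀a(2L − a)/(2EI) = 2502/EI
  point load 47 at a = 1.3: Pa²(3L − a)/(6EI) = 240.9/EI
  δ_0 = 4248/EI
Tip deflection under a unit load at E: L³/(3EI) = 91.54/EI.
With EI = 9000 kN·m²: δ_0 = 0.47204 m and δ_{EE} = 0.010171 m/kN.
Compatibility — the spring shortens by R_E/k under the reaction it provides: δ_0 − R_E·δ_{EE} = R_E/k. With 1/k = 0.000128 m/kN, R_E = δ_0 / (δ_{EE} + 1/k) = 0.47204 / (0.010171 + 0.000128) = 45.83 kN.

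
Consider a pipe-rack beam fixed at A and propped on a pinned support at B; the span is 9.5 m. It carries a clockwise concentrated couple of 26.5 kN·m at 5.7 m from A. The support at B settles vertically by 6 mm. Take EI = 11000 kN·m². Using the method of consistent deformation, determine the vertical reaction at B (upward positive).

Take the reaction at B as the redundant and release it; the primary structure is a cantilever fixed at A.
Primary-structure tip deflection at B by superposition:
  clockwise couple 26.5 at a = 5.7: M₀a(2L − a)/(2EI) = 1004/EI
Flexibility coefficient — unit upward force at B: δ_{BB} = L³/(3EI) = 285.8/EI.
With EI = 11000 kN·m²: δ_0 = 0.091317 m and δ_{BB} = 0.025981 m/kN.
Compatibility — the beam at B must follow the support down by 0.006 m: δ_0 − R_B·δ_{BB} = 0.006, so R_B = (0.091317 − 0.006)/0.025981 = 3.284 kN.

R_B = 3.284 kN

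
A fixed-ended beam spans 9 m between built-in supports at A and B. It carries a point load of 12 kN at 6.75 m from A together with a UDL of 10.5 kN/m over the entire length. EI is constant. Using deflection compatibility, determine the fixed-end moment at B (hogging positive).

Take the two fixed-end moments M_A, M_B as redundants; the released structure is the simple span AB.
End rotations of the released simple span under the applied load (×1/EI):
  at A: point load 12 at a = 6.75: Pab(L + b)/(6LEI) = 37.97/EI
  at B: point load 12 at a = 6.75: Pab(L + a)/(6LEI) = 53.16/EI
  at A: UDL 10.5: wL³/(24EI) = 318.9/EI
  at B: UDL 10.5: wL³/(24EI) = 318.9/EI
  θ_A0 = 356.9/EI,  θ_B0 = 372.1/EI
Flexibility coefficients: a unit moment at one end gives L/(3EI) there and L/(6EI) at the far end, so f₁₁ = f₂₂ = 3/EI and f₁₂ = f₂₁ = 1.5/EI.
Compatibility — zero rotation at each built-in end:
  3 M_A + 1.5 M_B = 356.9
  1.5 M_A + 3 M_B = 372.1
Solving the pair gives M_A = 75.94 kN·m and M_B = 86.06 kN·m (hogging).

M_B = 86.06 kN·m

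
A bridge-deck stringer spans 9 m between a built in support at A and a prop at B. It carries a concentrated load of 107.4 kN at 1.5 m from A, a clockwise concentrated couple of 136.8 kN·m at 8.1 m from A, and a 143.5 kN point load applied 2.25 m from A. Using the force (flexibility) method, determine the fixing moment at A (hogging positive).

Release the roller at B. Primary structure: cantilever fixed at A.
Primary-structure tip deflection at B by superposition:
  point load 107.4 at a = 1.5: Pa²(3L − a)/(6EI) = 1027/EI
  clockwise couple 136.8 at a = 8.1: M₀a(2L − a)/(2EI) = 5485/EI
  point load 143.5 at a = 2.25: Pa²(3L − a)/(6EI) = 2997/EI
  δ_0 = 9509/EI
Tip deflection under a unit load at B: L³/(3EI) = 243/EI.
The prop prevents deflection at B: R_B = δ_0/δ_{BB} = 9509/243 = 39.13 kN.
Moment equilibrium about A: M_A = Σ(load moments about A) − R_B·L = 620.8 − 39.13×9 = 268.6 kN·m.

M_A = 268.6 kN·m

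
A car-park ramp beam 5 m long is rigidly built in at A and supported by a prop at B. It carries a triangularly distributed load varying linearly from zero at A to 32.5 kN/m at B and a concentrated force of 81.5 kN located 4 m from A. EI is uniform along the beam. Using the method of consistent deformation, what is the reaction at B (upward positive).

R_B = 102.1 kN

Release the roller at B. Primary structure: cantilever fixed at A.
Downward deflection at the released point B due to the loads:
  triangular load, peak 32.5 at the free end: 11w₀L⁴/(120EI) = 1862/EI
  point load 81.5 at a = 4: Pa²(3L − a)/(6EI) = 2391/EI
  δ_0 = 4253/EI
Tip deflection under a unit load at B: L³/(3EI) = 41.67/EI.
Compatibility at B: δ_0 − R_B·δ_{BB} = 0, so R_B = 4253/41.67 = 102.1 kN.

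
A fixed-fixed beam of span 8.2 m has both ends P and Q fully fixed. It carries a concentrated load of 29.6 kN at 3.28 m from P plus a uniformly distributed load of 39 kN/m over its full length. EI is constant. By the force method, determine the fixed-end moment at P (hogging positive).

M_P = 253.5 kN·m

Take the two fixed-end moments M_P, M_Q as redundants; the released structure is the simple span PQ.
On the primary (simply-supported) span, the end slopes from the loading are:
  at P: point load 29.6 at a = 3.28: Pab(L + b)/(6LEI) = 127.4/EI
  at Q: point load 29.6 at a = 3.28: Pab(L + a)/(6LEI) = 111.5/EI
  at P: UDL 39: wL³/(24EI) = 896/EI
  at Q: UDL 39: wL³/(24EI) = 896/EI
  θ_P0 = 1023/EI,  θ_Q0 = 1007/EI
Flexibility coefficients: a unit moment at one end gives L/(3EI) there and L/(6EI) at the far end, so f₁₁ = f₂₂ = 2.733/EI and f₁₂ = f₂₁ = 1.367/EI.
Compatibility — zero rotation at each built-in end:
  2.733 M_P + 1.367 M_Q = 1023
  1.367 M_P + 2.733 M_Q = 1007
Solving the pair gives M_P = 253.5 kN·m and M_Q = 241.8 kN·m (hogging).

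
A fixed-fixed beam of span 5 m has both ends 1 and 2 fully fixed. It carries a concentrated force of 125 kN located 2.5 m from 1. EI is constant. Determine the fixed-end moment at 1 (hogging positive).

Take the two fixed-end moments M_1, M_2 as redundants; the released structure is the simple span 12.
On the primary (simply-supported) span, the end slopes from the loading are:
  at 1: point load 125 at a = 2.5: Pab(L + b)/(6LEI) = 195.3/EI
  at 2: point load 125 at a = 2.5: Pab(L + a)/(6LEI) = 195.3/EI
  θ_10 = 195.3/EI,  θ_20 = 195.3/EI
Flexibility coefficients: a unit moment at one end gives L/(3EI) there and L/(6EI) at the far end, so f₁₁ = f₂₂ = 1.667/EI and f₁₂ = f₂₁ = 0.8333/EI.
Compatibility — zero rotation at each built-in end:
  1.667 M_1 + 0.8333 M_2 = 195.3
  0.8333 M_1 + 1.667 M_2 = 195.3
Solving the pair gives M_1 = 78.12 kN·m and M_2 = 78.12 kN·m (hogging).

M_1 = 78.12 kN·m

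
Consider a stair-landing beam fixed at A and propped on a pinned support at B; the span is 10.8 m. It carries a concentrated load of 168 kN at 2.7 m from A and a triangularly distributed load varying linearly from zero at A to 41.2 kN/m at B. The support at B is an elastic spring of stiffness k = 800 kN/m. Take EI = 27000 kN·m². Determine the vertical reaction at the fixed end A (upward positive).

R_A = 263.9 kN

Release the roller at B. Primary structure: cantilever fixed at A.
Primary-structure tip deflection at B by superposition:
  point load 168 at a = 2.7: Pa²(3L − a)/(6EI) = 6062/EI
  triangular load, peak 41.2 at the free end: 11w₀L⁴/(120EI) = 51381/EI
  δ_0 = 57443/EI
Flexibility coefficient — unit upward force at B: δ_{BB} = L³/(3EI) = 419.9/EI.
With EI = 27000 kN·m²: δ_0 = 2.1275 m and δ_{BB} = 0.015552 m/kN.
Compatibility — the spring shortens by R_B/k under the reaction it provides: δ_0 − R_B·δ_{BB} = R_B/k. With 1/k = 0.00125 m/kN, R_B = δ_0 / (δ_{BB} + 1/k) = 2.1275 / (0.015552 + 0.00125) = 126.6 kN.
Vertical equilibrium: R_A = ΣP − R_B = 390.5 − 126.6 = 263.9 kN.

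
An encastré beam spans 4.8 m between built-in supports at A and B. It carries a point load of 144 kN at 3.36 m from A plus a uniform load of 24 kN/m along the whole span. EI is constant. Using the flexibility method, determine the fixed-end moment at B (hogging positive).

Take the two fixed-end moments M_A, M_B as redundants; the released structure is the simple span AB.
Simple-span end rotations at A and B under the given loads:
  at A: point load 144 at a = 3.36: Pab(L + b)/(6LEI) = 151/EI
  at B: point load 144 at a = 3.36: Pab(L + a)/(6LEI) = 197.4/EI
  at A: UDL 24: wL³/(24EI) = 110.6/EI
  at B: UDL 24: wL³/(24EI) = 110.6/EI
  θ_A0 = 261.6/EI,  θ_B0 = 308/EI
Flexibility coefficients: a unit moment at one end gives L/(3EI) there and L/(6EI) at the far end, so f₁₁ = f₂₂ = 1.6/EI and f₁₂ = f₂₁ = 0.8/EI.
Compatibility — zero rotation at each built-in end:
  1.6 M_A + 0.8 M_B = 261.6
  0.8 M_A + 1.6 M_B = 308
Solving the pair gives M_A = 89.63 kN·m and M_B = 147.7 kN·m (hogging).

M_B = 147.7 kN·m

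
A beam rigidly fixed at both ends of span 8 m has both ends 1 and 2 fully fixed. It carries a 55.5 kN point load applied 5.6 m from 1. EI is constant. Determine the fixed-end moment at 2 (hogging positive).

M_2 = 65.27 kN·m

Release both end moments; the primary structure is a simply-supported span 12 with redundants M_1 and M_2.
On the primary (simply-supported) span, the end slopes from the loading are:
  at 1: point load 55.5 at a = 5.6: Pab(L + b)/(6LEI) = 161.6/EI
  at 2: point load 55.5 at a = 5.6: Pab(L + a)/(6LEI) = 211.3/EI
  θ_10 = 161.6/EI,  θ_20 = 211.3/EI
Flexibility coefficients: a unit moment at one end gives L/(3EI) there and L/(6EI) at the far end, so f₁₁ = f₂₂ = 2.667/EI and f₁₂ = f₂₁ = 1.333/EI.
Compatibility — zero rotation at each built-in end:
  2.667 M_1 + 1.333 M_2 = 161.6
  1.333 M_1 + 2.667 M_2 = 211.3
Solving the pair gives M_1 = 27.97 kN·m and M_2 = 65.27 kN·m (hogging).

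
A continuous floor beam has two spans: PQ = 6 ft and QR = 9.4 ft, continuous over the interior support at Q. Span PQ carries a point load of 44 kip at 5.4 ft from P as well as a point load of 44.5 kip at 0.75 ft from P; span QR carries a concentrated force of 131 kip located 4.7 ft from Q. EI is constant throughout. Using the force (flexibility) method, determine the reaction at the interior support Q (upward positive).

Insert a hinge at Q; M_Q is the redundant, and each span becomes simply supported.
Rotations at Q on the released spans (each span's end-slope, ×1/EI):
  span PQ: point load 44 at a = 5.4: Pab(L + a)/(6LEI) = 45.14/EI
  span PQ: point load 44.5 at a = 0.75: Pab(L + a)/(6LEI) = 32.85/EI
  span QR: point load 131 at a = 4.7: Pab(L + b)/(6LEI) = 723.4/EI
  relative rotation θ_0 = (78 + 723.4)/EI = 801.4/EI
A unit hogging moment at Q produces rotation L₁/(3EI) + L₂/(3EI) = 5.133/EI.
Compatibility: M_Q·(L₁+L₂)/(3EI) = θ_0, giving M_Q = 156.1 kip·ft (hogging).
Span PQ, ΣM about P with M_Q applied at Q: R_Q^{PQ}·6 = 271 + 156.1, so R_Q^{PQ} = 71.18 kip and R_P = 88.5 − 71.18 = 17.32 kip.
Span QR, ΣM about R: R_Q^{QR}·9.4 = 615.7 + 156.1, so R_Q^{QR} = 82.11 kip and R_R = 131 − 82.11 = 48.89 kip.
R_Q = 71.18 + 82.11 = 153.3 kip.

R_Q = 153.3 kip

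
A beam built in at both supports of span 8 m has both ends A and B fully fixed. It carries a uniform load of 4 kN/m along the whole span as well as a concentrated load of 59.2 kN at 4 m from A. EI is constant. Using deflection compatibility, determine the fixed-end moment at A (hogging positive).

M_A = 80.53 kN·m

Take the two fixed-end moments M_A, M_B as redundants; the released structure is the simple span AB.
On the primary (simply-supported) span, the end slopes from the loading are:
  at A: UDL 4: wL³/(24EI) = 85.33/EI
  at B: UDL 4: wL³/(24EI) = 85.33/EI
  at A: point load 59.2 at a = 4: Pab(L + b)/(6LEI) = 236.8/EI
  at B: point load 59.2 at a = 4: Pab(L + a)/(6LEI) = 236.8/EI
  θ_A0 = 322.1/EI,  θ_B0 = 322.1/EI
Flexibility coefficients: a unit moment at one end gives L/(3EI) there and L/(6EI) at the far end, so f₁₁ = f₂₂ = 2.667/EI and f₁₂ = f₂₁ = 1.333/EI.
Compatibility — zero rotation at each built-in end:
  2.667 M_A + 1.333 M_B = 322.1
  1.333 M_A + 2.667 M_B = 322.1
Solving the pair gives M_A = 80.53 kN·m and M_B = 80.53 kN·m (hogging).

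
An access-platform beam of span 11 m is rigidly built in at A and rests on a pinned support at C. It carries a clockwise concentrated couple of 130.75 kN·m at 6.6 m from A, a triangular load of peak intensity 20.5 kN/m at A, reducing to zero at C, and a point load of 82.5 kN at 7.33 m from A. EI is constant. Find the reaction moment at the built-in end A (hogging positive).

M_A = 265.9 kN·m

Take the reaction at C as the redundant and release it; the primary structure is a cantilever fixed at A.
Free-end deflection of the primary structure under the applied loading (downward +):
  clockwise couple 130.75 at a = 6.6: M₀a(2L − a)/(2EI) = 6645/EI
  triangular load, peak 20.5 at the fixed end: w₀L⁴/(30EI) = 10005/EI
  point load 82.5 at a = 7.33: Pa²(3L − a)/(6EI) = 18964/EI
  δ_0 = 35614/EI
Tip deflection under a unit load at C: L³/(3EI) = 443.7/EI.
Compatibility at C: δ_0 − R_C·δ_{CC} = 0, so R_C = 35614/443.7 = 80.27 kN.
Moment equilibrium about A: M_A = Σ(load moments about A) − R_C·L = 1149 − 80.27×11 = 265.9 kN·m.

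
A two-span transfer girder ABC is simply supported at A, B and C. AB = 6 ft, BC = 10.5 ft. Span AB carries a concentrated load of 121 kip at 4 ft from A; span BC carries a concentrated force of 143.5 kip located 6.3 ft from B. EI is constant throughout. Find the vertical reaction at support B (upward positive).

R_B = 193.1 kip

Insert a hinge at B; M_B is the redundant, and each span becomes simply supported.
Discontinuity in slope at B on the released structure — sum the simple-span end rotations:
  span AB: point load 121 at a = 4: Pab(L + a)/(6LEI) = 268.9/EI
  span BC: point load 143.5 at a = 6.3: Pab(L + b)/(6LEI) = 886/EI
  relative rotation θ_0 = (268.9 + 886)/EI = 1155/EI
A unit hogging moment at B produces rotation L₁/(3EI) + L₂/(3EI) = 5.5/EI.
Slope continuity at B: θ_0 = M_B·5.5/EI, so M_B = 1155/5.5 = 210 kip·ft (hogging).
Span AB, ΣM about A with M_B applied at B: R_B^{AB}·6 = 484 + 210, so R_B^{AB} = 115.7 kip and R_A = 121 − 115.7 = 5.338 kip.
Span BC, ΣM about C: R_B^{BC}·10.5 = 602.7 + 210, so R_B^{BC} = 77.4 kip and R_C = 143.5 − 77.4 = 66.1 kip.
R_B = 115.7 + 77.4 = 193.1 kip.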